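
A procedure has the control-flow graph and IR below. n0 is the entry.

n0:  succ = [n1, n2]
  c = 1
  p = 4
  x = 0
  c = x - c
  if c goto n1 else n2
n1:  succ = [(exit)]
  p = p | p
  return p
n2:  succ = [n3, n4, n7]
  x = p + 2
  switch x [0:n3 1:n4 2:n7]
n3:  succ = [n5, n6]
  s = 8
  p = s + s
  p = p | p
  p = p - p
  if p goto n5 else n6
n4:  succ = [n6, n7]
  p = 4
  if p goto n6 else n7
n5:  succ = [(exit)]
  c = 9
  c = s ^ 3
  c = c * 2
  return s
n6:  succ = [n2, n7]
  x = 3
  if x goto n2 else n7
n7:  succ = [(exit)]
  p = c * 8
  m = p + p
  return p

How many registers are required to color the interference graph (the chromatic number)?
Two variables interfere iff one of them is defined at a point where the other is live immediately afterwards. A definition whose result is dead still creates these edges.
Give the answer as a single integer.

def/use:
  n0: {c,p,x} / ∅
  n1: {p} / {p}
  n2: {x} / {p}
  n3: {p,s} / ∅
  n4: {p} / ∅
  n5: {c} / {s}
  n6: {x} / ∅
  n7: {m,p} / {c}

Backward fixpoint:
  n0 li=∅ lo={c,p}
  n1 li={p} lo=∅
  n2 li={c,p} lo={c}
  n3 li={c} lo={c,p,s}
  n4 li={c} lo={c,p}
  n5 li={s} lo=∅
  n6 li={c,p} lo={c,p}
  n7 li={c} lo=∅

Interfere edges:
  c: {p,s,x}
  m: {p}
  p: {c,m,s,x}
  s: {c,p}
  x: {c,p}

Colouring:
  lower bound: {c,p,s} mutually conflict ⇒ χ ≥ 3
  assign c→r1 m→r1 p→r0 s→r2 x→r2 — no edge inside a register ⇒ χ ≤ 3
  χ = 3

Answer: 3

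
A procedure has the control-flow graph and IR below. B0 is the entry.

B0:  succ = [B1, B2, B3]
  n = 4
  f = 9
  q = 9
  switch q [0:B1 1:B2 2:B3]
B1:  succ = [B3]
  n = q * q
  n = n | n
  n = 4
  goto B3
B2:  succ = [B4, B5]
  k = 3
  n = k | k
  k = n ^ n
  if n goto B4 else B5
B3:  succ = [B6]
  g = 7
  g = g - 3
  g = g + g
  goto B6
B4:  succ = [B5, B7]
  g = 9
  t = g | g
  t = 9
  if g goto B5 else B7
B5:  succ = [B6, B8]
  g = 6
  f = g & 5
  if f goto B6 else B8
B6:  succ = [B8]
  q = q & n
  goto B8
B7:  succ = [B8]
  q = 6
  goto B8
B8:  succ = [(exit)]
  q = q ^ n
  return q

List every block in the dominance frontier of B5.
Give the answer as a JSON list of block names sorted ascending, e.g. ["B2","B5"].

Answer: ["B6", "B8"]

Derivation:
idom tree: B1←B0 B2←B0 B3←B0 B4←B2 B5←B2 B6←B0 B7←B4 B8←B0
Dom∩ at merges:
  B3: preds {B0,B1}: {B0} ∩ {B0,B1} = {B0}; idom=B0
  B5: preds {B2,B4}: {B0,B2} ∩ {B0,B2,B4} = {B0,B2}; idom=B2
  B6: preds {B3,B5}: {B0,B3} ∩ {B0,B2,B5} = {B0}; idom=B0
  B8: preds {B5,B6,B7}: {B0,B2,B5} ∩ {B0,B6} ∩ {B0,B2,B4,B7} = {B0}; idom=B0

Frontier:
  B3←B0: walk · to B0
  B3←B1: walk B1 to B0
  B5←B2: walk · to B2
  B5←B4: walk B4 to B2
  B6←B3: walk B3 to B0
  B6←B5: walk B5→B2 to B0
  B8←B5: walk B5→B2 to B0
  B8←B6: walk B6 to B0
  B8←B7: walk B7→B4→B2 to B0
  B0 → ∅
  B1 → {B3}
  B2 → {B6,B8}
  B3 → {B6}
  B4 → {B5,B8}
  B5 → {B6,B8}
  B6 → {B8}
  B7 → {B8}
  B8 → ∅

DF(B5) = ["B6", "B8"]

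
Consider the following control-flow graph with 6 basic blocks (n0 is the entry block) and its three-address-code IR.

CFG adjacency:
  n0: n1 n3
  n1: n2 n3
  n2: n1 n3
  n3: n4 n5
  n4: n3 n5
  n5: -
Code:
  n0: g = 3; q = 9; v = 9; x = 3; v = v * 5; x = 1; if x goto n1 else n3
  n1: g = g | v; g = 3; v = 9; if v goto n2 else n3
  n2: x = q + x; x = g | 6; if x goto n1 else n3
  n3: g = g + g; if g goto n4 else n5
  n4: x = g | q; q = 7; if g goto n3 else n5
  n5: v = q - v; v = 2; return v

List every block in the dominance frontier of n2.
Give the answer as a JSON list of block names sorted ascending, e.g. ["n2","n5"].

idom tree: n1←n0 n2←n1 n3←n0 n4←n3 n5←n3
Dom∩ at merges:
  n1: preds {n0,n2}: {n0} ∩ {n0,n1,n2} = {n0}; idom=n0
  n3: preds {n0,n1,n2,n4}: {n0} ∩ {n0,n1} ∩ {n0,n1,n2} ∩ {n0,n3,n4} = {n0}; idom=n0
  n5: preds {n3,n4}: {n0,n3} ∩ {n0,n3,n4} = {n0,n3}; idom=n3

DF walk-up:
  join n1 pred n0: · stop@n0
  join n1 pred n2: n2→n1 stop@n0
  join n3 pred n0: · stop@n0
  join n3 pred n1: n1 stop@n0
  join n3 pred n2: n2→n1 stop@n0
  join n3 pred n4: n4→n3 stop@n0
  join n5 pred n3: · stop@n3
  join n5 pred n4: n4 stop@n3
  n0: DF=∅
  n1: DF={n1,n3}
  n2: DF={n1,n3}
  n3: DF={n3}
  n4: DF={n3,n5}
  n5: DF=∅

DF(n2) = ["n1", "n3"]

Answer: ["n1", "n3"]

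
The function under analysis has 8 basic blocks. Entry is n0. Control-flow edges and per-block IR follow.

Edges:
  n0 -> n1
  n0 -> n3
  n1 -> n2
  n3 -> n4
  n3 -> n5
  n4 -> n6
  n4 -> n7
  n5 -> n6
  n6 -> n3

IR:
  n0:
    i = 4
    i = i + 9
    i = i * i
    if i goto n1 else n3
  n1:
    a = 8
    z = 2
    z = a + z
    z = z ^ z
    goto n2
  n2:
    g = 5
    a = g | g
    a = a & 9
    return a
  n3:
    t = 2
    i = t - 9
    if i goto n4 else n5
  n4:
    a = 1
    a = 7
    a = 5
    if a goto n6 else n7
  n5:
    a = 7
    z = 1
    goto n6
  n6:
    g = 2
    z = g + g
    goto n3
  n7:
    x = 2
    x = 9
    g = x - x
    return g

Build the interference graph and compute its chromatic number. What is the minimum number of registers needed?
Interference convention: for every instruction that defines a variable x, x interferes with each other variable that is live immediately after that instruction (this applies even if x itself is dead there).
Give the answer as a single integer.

Per-block:
  n0 def {i} use ∅
  n1 def {a,z} use ∅
  n2 def {a,g} use ∅
  n3 def {i,t} use ∅
  n4 def {a} use ∅
  n5 def {a,z} use ∅
  n6 def {g,z} use ∅
  n7 def {g,x} use ∅

Backward fixpoint:
  n0 li=∅ lo=∅
  n1 li=∅ lo=∅
  n2 li=∅ lo=∅
  n3 li=∅ lo=∅
  n4 li=∅ lo=∅
  n5 li=∅ lo=∅
  n6 li=∅ lo=∅
  n7 li=∅ lo=∅

Interference:
  a — {z}
  g — ∅
  i — ∅
  t — ∅
  x — ∅
  z — {a}

Registers:
  clique {a,z} ⇒ need ≥ 2
  assign a→c0 g→c0 i→c0 t→c0 x→c0 z→c1 — no edge inside a register ⇒ χ ≤ 2
  χ = 2

Answer: 2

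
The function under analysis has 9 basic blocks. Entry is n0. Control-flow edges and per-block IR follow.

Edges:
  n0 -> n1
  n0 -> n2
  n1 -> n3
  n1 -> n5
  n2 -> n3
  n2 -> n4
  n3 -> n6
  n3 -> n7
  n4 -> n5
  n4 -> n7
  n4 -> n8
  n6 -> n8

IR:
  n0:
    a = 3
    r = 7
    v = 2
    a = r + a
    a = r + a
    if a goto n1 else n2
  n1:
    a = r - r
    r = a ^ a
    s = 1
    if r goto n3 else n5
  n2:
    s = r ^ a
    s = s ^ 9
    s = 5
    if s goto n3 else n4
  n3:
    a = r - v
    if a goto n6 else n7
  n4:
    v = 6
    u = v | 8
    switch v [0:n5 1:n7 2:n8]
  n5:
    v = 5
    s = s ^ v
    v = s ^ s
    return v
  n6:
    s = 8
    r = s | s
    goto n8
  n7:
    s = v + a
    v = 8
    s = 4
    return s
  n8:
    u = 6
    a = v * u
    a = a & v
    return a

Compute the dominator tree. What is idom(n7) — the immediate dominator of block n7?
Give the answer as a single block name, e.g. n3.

idom tree: n1←n0 n2←n0 n3←n0 n4←n2 n5←n0 n6←n3 n7←n0 n8←n0
Dom at joins:
  n3: preds {n1,n2}: {n0,n1} ∩ {n0,n2} = {n0}; idom=n0
  n5: preds {n1,n4}: {n0,n1} ∩ {n0,n2,n4} = {n0}; idom=n0
  n7: preds {n3,n4}: {n0,n3} ∩ {n0,n2,n4} = {n0}; idom=n0
  n8: preds {n4,n6}: {n0,n2,n4} ∩ {n0,n3,n6} = {n0}; idom=n0

idom(n7) = n0

Answer: n0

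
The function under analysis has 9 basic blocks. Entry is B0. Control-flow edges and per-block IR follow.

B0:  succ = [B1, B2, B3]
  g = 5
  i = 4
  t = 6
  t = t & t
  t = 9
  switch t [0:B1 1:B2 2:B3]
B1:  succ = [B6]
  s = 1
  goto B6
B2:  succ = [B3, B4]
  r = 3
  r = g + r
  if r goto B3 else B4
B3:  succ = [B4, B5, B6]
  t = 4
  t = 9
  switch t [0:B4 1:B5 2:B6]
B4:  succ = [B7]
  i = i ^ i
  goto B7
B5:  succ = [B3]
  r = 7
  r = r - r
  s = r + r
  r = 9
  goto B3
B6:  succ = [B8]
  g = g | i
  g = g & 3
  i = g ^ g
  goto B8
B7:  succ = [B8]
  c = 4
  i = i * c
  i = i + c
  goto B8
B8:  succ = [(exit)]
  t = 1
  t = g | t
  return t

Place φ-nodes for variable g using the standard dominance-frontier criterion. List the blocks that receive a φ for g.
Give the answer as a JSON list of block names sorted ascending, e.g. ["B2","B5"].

Answer: ["B8"]

Analysis:
idom tree: B1←B0 B2←B0 B3←B0 B4←B0 B5←B3 B6←B0 B7←B4 B8←B0
Dom at joins:
  B3: preds {B0,B2,B5}: {B0} ∩ {B0,B2} ∩ {B0,B3,B5} = {B0}; idom=B0
  B4: preds {B2,B3}: {B0,B2} ∩ {B0,B3} = {B0}; idom=B0
  B6: preds {B1,B3}: {B0,B1} ∩ {B0,B3} = {B0}; idom=B0
  B8: preds {B6,B7}: {B0,B6} ∩ {B0,B4,B7} = {B0}; idom=B0

DF derivation:
  B3←B0: walk · to B0
  B3←B2: walk B2 to B0
  B3←B5: walk B5→B3 to B0
  B4←B2: walk B2 to B0
  B4←B3: walk B3 to B0
  B6←B1: walk B1 to B0
  B6←B3: walk B3 to B0
  B8←B6: walk B6 to B0
  B8←B7: walk B7→B4 to B0
  B0 → ∅
  B1 → {B6}
  B2 → {B3,B4}
  B3 → {B3,B4,B6}
  B4 → {B8}
  B5 → {B3}
  B6 → {B8}
  B7 → {B8}
  B8 → ∅

φ for g: defs {B0,B6}
  DF⁺ = {B8}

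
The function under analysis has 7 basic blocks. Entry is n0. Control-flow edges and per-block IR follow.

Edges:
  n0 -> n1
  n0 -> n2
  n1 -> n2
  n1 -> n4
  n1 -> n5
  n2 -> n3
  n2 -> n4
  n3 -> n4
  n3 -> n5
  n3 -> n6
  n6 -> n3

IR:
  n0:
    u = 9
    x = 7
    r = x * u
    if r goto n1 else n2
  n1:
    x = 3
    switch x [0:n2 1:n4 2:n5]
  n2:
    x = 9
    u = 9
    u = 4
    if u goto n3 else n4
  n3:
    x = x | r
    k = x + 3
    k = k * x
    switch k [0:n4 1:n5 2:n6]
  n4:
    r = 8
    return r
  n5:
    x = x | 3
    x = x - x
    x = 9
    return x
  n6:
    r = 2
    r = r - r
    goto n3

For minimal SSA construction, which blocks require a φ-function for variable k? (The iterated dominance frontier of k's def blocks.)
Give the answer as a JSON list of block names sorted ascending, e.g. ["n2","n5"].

Answer: ["n3", "n4", "n5"]

Derivation:
idom tree: n1←n0 n2←n0 n3←n2 n4←n0 n5←n0 n6←n3
Join-block Dom:
  n2: preds {n0,n1}: {n0} ∩ {n0,n1} = {n0}; idom=n0
  n3: preds {n2,n6}: {n0,n2} ∩ {n0,n2,n3,n6} = {n0,n2}; idom=n2
  n4: preds {n1,n2,n3}: {n0,n1} ∩ {n0,n2} ∩ {n0,n2,n3} = {n0}; idom=n0
  n5: preds {n1,n3}: {n0,n1} ∩ {n0,n2,n3} = {n0}; idom=n0

Frontier:
  join n2 pred n0: · stop@n0
  join n2 pred n1: n1 stop@n0
  join n3 pred n2: · stop@n2
  join n3 pred n6: n6→n3 stop@n2
  join n4 pred n1: n1 stop@n0
  join n4 pred n2: n2 stop@n0
  join n4 pred n3: n3→n2 stop@n0
  join n5 pred n1: n1 stop@n0
  join n5 pred n3: n3→n2 stop@n0
  n0 → ∅
  n1 → {n2,n4,n5}
  n2 → {n4,n5}
  n3 → {n3,n4,n5}
  n4 → ∅
  n5 → ∅
  n6 → {n3}

φ for k: defs {n3}
  DF⁺ = {n3,n4,n5}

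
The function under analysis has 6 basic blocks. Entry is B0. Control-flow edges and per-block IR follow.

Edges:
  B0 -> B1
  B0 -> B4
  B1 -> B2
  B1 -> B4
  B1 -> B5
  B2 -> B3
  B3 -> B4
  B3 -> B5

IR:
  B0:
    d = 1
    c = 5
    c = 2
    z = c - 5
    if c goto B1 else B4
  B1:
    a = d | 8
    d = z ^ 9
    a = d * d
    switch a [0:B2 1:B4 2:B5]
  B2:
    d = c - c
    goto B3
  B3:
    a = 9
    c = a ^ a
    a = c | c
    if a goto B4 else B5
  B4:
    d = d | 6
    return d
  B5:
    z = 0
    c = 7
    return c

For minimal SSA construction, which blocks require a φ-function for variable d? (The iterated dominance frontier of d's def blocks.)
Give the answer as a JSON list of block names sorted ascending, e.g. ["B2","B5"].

Answer: ["B4", "B5"]

Derivation:
idom tree: B1←B0 B2←B1 B3←B2 B4←B0 B5←B1
Join-block Dom:
  B4: preds {B0,B1,B3}: {B0} ∩ {B0,B1} ∩ {B0,B1,B2,B3} = {B0}; idom=B0
  B5: preds {B1,B3}: {B0,B1} ∩ {B0,B1,B2,B3} = {B0,B1}; idom=B1

Frontier:
  join B4 pred B0: · stop@B0
  join B4 pred B1: B1 stop@B0
  join B4 pred B3: B3→B2→B1 stop@B0
  join B5 pred B1: · stop@B1
  join B5 pred B3: B3→B2 stop@B1
  B0 → ∅
  B1 → {B4}
  B2 → {B4,B5}
  B3 → {B4,B5}
  B4 → ∅
  B5 → ∅

φ for d: defs {B0,B1,B2,B4}
  DF⁺ = {B4,B5}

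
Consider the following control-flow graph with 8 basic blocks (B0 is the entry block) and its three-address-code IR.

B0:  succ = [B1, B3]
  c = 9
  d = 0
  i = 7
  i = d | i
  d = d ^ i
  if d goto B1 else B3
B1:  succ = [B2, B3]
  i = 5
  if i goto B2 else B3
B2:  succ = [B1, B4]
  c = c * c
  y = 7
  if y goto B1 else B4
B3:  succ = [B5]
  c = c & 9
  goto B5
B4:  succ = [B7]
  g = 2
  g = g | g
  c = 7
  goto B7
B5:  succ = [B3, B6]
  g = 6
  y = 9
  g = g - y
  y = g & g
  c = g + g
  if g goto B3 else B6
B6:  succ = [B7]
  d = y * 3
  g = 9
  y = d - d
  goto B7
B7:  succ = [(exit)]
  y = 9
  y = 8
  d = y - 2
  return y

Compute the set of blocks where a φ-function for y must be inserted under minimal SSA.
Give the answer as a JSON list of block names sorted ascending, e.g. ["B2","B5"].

Answer: ["B1", "B3", "B7"]

Derivation:
idom tree: B1←B0 B2←B1 B3←B0 B4←B2 B5←B3 B6←B5 B7←B0
Dom at joins:
  B1: preds {B0,B2}: {B0} ∩ {B0,B1,B2} = {B0}; idom=B0
  B3: preds {B0,B1,B5}: {B0} ∩ {B0,B1} ∩ {B0,B3,B5} = {B0}; idom=B0
  B7: preds {B4,B6}: {B0,B1,B2,B4} ∩ {B0,B3,B5,B6} = {B0}; idom=B0

Frontier:
  B1←B0: walk · to B0
  B1←B2: walk B2→B1 to B0
  B3←B0: walk · to B0
  B3←B1: walk B1 to B0
  B3←B5: walk B5→B3 to B0
  B7←B4: walk B4→B2→B1 to B0
  B7←B6: walk B6→B5→B3 to B0
  DF(B0)=∅
  DF(B1)={B1,B3,B7}
  DF(B2)={B1,B7}
  DF(B3)={B3,B7}
  DF(B4)={B7}
  DF(B5)={B3,B7}
  DF(B6)={B7}
  DF(B7)=∅

φ for y: defs {B2,B5,B6,B7}
  DF⁺ = {B1,B3,B7}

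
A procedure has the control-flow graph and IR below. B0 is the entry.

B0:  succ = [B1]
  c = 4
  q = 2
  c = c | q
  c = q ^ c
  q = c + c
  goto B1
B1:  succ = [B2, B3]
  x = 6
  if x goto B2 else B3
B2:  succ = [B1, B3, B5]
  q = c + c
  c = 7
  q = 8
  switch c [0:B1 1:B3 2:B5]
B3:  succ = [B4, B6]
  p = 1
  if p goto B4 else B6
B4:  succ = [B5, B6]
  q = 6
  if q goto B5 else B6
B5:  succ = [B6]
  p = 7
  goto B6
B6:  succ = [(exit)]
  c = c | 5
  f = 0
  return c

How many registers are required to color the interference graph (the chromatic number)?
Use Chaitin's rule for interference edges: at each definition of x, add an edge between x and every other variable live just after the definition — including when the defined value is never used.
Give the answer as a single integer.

Per-block:
  B0 def {c,q} use ∅
  B1 def {x} use ∅
  B2 def {c,q} use {c}
  B3 def {p} use ∅
  B4 def {q} use ∅
  B5 def {p} use ∅
  B6 def {c,f} use {c}

Liveness:
  live B0: ∅→{c}
  live B1: {c}→{c}
  live B2: {c}→{c}
  live B3: {c}→{c}
  live B4: {c}→{c}
  live B5: {c}→{c}
  live B6: {c}→∅

Conflict graph:
  c↔{f,p,q,x}
  f↔{c}
  p↔{c}
  q↔{c}
  x↔{c}

Registers:
  lower bound: {c,f} mutually conflict ⇒ χ ≥ 2
  2-colouring: R0={c}  R1={f,p,q,x}
  χ = 2

Answer: 2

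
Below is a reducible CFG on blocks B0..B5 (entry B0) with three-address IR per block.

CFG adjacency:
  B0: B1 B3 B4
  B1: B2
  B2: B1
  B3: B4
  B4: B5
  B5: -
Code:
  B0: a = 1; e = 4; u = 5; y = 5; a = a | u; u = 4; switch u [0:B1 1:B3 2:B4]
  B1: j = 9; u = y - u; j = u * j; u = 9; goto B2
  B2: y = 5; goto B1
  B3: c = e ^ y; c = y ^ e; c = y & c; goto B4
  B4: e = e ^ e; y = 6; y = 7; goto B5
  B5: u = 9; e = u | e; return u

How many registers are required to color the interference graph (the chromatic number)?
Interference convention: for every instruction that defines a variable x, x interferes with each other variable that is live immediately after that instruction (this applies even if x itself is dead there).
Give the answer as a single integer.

def/use:
  B0 def {a,e,u,y} use ∅
  B1 def {j,u} use {u,y}
  B2 def {y} use ∅
  B3 def {c} use {e,y}
  B4 def {e,y} use {e}
  B5 def {e,u} use {e}

Live sets:
  B0: in=∅ out={e,u,y}
  B1: in={u,y} out={u}
  B2: in={u} out={u,y}
  B3: in={e,y} out={e}
  B4: in={e} out={e}
  B5: in={e} out=∅

Interfere edges:
  a↔{e,u,y}
  c↔{e,y}
  e↔{a,c,u,y}
  j↔{u,y}
  u↔{a,e,j,y}
  y↔{a,c,e,j,u}

Colouring:
  {a,e,u,y} pairwise interfere (4-clique) ⇒ χ ≥ 4
  4-colouring: R0={y}  R1={e,j}  R2={c,u}  R3={a}
  χ = 4

Answer: 4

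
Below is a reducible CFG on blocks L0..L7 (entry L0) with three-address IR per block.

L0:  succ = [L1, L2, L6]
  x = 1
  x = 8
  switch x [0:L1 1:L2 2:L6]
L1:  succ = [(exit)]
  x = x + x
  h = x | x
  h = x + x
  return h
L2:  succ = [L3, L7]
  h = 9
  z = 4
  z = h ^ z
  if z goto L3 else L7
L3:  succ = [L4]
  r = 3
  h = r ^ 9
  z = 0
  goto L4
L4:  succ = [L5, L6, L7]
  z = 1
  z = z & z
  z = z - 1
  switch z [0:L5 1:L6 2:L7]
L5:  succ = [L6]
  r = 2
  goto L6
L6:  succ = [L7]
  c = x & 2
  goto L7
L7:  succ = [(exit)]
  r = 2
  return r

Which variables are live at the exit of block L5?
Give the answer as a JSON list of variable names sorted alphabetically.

Per-block:
  L0 def {x} use ∅
  L1 def {h,x} use {x}
  L2 def {h,z} use ∅
  L3 def {h,r,z} use ∅
  L4 def {z} use ∅
  L5 def {r} use ∅
  L6 def {c} use {x}
  L7 def {r} use ∅

Liveness:
  live L0: ∅→{x}
  live L1: {x}→∅
  live L2: {x}→{x}
  live L3: {x}→{x}
  live L4: {x}→{x}
  live L5: {x}→{x}
  live L6: {x}→∅
  live L7: ∅→∅

live-out(L5) = ["x"]

Answer: ["x"]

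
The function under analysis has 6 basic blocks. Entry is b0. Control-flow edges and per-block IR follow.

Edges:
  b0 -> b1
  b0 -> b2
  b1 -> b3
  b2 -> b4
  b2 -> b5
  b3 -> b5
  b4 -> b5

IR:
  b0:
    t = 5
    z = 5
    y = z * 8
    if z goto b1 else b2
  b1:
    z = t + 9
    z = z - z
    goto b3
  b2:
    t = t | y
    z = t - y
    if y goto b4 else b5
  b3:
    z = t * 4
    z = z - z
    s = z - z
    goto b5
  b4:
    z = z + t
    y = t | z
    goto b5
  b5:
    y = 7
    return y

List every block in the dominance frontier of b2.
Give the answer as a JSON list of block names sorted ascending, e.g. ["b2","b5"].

idom tree: b1←b0 b2←b0 b3←b1 b4←b2 b5←b0
Join-block Dom:
  b5: preds {b2,b3,b4}: {b0,b2} ∩ {b0,b1,b3} ∩ {b0,b2,b4} = {b0}; idom=b0

Frontier:
  join b5 pred b2: b2 stop@b0
  join b5 pred b3: b3→b1 stop@b0
  join b5 pred b4: b4→b2 stop@b0
  b0 → ∅
  b1 → {b5}
  b2 → {b5}
  b3 → {b5}
  b4 → {b5}
  b5 → ∅

DF(b2) = ["b5"]

Answer: ["b5"]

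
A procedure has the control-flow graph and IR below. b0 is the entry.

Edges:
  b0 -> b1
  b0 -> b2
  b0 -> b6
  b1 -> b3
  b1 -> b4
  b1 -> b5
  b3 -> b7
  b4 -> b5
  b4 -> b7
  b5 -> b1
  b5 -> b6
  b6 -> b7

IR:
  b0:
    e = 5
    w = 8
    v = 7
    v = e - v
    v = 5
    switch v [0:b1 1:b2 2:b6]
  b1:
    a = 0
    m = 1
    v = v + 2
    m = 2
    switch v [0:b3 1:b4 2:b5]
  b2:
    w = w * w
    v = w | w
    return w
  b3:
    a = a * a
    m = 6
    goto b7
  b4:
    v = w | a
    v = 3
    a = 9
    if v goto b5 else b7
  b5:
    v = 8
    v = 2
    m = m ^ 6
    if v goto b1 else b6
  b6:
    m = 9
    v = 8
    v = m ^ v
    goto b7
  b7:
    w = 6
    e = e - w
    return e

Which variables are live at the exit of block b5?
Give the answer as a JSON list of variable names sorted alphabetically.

def/use:
  b0: {e,v,w} / ∅
  b1: {a,m,v} / {v}
  b2: {v,w} / {w}
  b3: {a,m} / {a}
  b4: {a,v} / {a,w}
  b5: {m,v} / {m}
  b6: {m,v} / ∅
  b7: {e,w} / {e}

Liveness:
  live b0: ∅→{e,v,w}
  live b1: {e,v,w}→{a,e,m,w}
  live b2: {w}→∅
  live b3: {a,e}→{e}
  live b4: {a,e,m,w}→{e,m,w}
  live b5: {e,m,w}→{e,v,w}
  live b6: {e}→{e}
  live b7: {e}→∅

live-out(b5) = ["e", "v", "w"]

Answer: ["e", "v", "w"]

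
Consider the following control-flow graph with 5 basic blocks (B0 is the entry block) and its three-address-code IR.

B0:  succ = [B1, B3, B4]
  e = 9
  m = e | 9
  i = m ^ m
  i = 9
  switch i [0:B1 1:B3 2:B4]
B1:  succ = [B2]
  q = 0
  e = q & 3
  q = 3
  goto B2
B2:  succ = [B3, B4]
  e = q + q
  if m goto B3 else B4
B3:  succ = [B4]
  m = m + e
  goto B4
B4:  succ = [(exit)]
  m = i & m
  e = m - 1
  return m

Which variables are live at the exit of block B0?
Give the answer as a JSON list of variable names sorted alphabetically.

Answer: ["e", "i", "m"]

Derivation:
def/use:
  B0: {e,i,m} / ∅
  B1: {e,q} / ∅
  B2: {e} / {m,q}
  B3: {m} / {e,m}
  B4: {e,m} / {i,m}

Backward fixpoint:
  B0: in=∅ out={e,i,m}
  B1: in={i,m} out={i,m,q}
  B2: in={i,m,q} out={e,i,m}
  B3: in={e,i,m} out={i,m}
  B4: in={i,m} out=∅

live-out(B0) = ["e", "i", "m"]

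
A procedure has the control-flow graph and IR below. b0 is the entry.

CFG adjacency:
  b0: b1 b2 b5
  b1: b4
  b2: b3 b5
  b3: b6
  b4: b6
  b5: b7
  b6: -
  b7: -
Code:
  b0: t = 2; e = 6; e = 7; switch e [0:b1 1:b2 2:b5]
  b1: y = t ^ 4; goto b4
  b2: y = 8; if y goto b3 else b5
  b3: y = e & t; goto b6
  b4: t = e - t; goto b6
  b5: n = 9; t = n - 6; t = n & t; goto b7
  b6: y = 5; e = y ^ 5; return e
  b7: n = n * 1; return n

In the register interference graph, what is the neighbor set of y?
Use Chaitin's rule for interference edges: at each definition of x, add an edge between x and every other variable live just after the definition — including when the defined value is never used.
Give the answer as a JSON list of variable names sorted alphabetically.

Answer: ["e", "t"]

Analysis:
Per-block:
  b0: {e,t} / ∅
  b1: {y} / {t}
  b2: {y} / ∅
  b3: {y} / {e,t}
  b4: {t} / {e,t}
  b5: {n,t} / ∅
  b6: {e,y} / ∅
  b7: {n} / {n}

Liveness:
  b0 li=∅ lo={e,t}
  b1 li={e,t} lo={e,t}
  b2 li={e,t} lo={e,t}
  b3 li={e,t} lo=∅
  b4 li={e,t} lo=∅
  b5 li=∅ lo={n}
  b6 li=∅ lo=∅
  b7 li={n} lo=∅

Interference:
  e — {t,y}
  n — {t}
  t — {e,n,y}
  y — {e,t}

N(y) = ["e", "t"]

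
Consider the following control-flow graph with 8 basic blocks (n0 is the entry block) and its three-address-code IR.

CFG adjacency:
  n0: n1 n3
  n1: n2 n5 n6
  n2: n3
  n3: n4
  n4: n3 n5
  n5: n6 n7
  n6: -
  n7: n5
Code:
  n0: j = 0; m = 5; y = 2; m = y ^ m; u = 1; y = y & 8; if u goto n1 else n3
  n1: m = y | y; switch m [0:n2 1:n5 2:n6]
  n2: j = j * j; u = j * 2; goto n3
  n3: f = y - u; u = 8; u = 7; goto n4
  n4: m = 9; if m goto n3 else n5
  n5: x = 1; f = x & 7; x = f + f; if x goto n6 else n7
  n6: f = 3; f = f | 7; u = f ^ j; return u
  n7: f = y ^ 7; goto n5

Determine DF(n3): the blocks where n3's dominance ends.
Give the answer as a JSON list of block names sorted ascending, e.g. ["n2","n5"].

idom tree: n1←n0 n2←n1 n3←n0 n4←n3 n5←n0 n6←n0 n7←n5
Dom∩ at merges:
  n3: preds {n0,n2,n4}: {n0} ∩ {n0,n1,n2} ∩ {n0,n3,n4} = {n0}; idom=n0
  n5: preds {n1,n4,n7}: {n0,n1} ∩ {n0,n3,n4} ∩ {n0,n5,n7} = {n0}; idom=n0
  n6: preds {n1,n5}: {n0,n1} ∩ {n0,n5} = {n0}; idom=n0

DF derivation:
  n3←n0: walk · to n0
  n3←n2: walk n2→n1 to n0
  n3←n4: walk n4→n3 to n0
  n5←n1: walk n1 to n0
  n5←n4: walk n4→n3 to n0
  n5←n7: walk n7→n5 to n0
  n6←n1: walk n1 to n0
  n6←n5: walk n5 to n0
  DF(n0)=∅
  DF(n1)={n3,n5,n6}
  DF(n2)={n3}
  DF(n3)={n3,n5}
  DF(n4)={n3,n5}
  DF(n5)={n5,n6}
  DF(n6)=∅
  DF(n7)={n5}

DF(n3) = ["n3", "n5"]

Answer: ["n3", "n5"]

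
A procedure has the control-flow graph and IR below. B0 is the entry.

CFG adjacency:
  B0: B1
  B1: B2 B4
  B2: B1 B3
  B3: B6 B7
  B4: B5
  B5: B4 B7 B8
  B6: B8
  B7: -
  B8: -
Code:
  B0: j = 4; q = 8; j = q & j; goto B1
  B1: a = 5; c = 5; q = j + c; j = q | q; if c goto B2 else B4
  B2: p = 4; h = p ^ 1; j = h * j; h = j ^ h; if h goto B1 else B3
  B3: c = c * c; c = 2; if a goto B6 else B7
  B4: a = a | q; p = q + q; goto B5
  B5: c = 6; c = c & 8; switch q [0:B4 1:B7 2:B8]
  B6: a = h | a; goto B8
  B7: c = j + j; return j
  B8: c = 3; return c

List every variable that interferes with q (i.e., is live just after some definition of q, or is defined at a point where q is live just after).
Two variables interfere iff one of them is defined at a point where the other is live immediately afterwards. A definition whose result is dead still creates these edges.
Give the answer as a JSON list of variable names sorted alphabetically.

Answer: ["a", "c", "j", "p"]

Derivation:
def/use:
  B0: def={j,q} ue=∅
  B1: def={a,c,j,q} ue={j}
  B2: def={h,j,p} ue={j}
  B3: def={c} ue={a,c}
  B4: def={a,p} ue={a,q}
  B5: def={c} ue={q}
  B6: def={a} ue={a,h}
  B7: def={c} ue={j}
  B8: def={c} ue=∅

Backward fixpoint:
  B0 li=∅ lo={j}
  B1 li={j} lo={a,c,j,q}
  B2 li={a,c,j} lo={a,c,h,j}
  B3 li={a,c,h,j} lo={a,h,j}
  B4 li={a,j,q} lo={a,j,q}
  B5 li={a,j,q} lo={a,j,q}
  B6 li={a,h} lo=∅
  B7 li={j} lo=∅
  B8 li=∅ lo=∅

Interference:
  a↔{c,h,j,p,q}
  c↔{a,h,j,p,q}
  h↔{a,c,j}
  j↔{a,c,h,p,q}
  p↔{a,c,j,q}
  q↔{a,c,j,p}

N(q) = ["a", "c", "j", "p"]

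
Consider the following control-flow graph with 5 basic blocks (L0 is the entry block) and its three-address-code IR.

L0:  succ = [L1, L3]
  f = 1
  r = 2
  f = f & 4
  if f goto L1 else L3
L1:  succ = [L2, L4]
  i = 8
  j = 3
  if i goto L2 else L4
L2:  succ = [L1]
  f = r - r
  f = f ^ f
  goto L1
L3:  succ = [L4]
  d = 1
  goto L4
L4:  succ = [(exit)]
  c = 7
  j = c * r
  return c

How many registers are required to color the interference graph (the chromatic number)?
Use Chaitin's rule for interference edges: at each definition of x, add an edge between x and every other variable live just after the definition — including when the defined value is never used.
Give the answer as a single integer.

Answer: 3

Analysis:
def/use:
  L0 def {f,r} use ∅
  L1 def {i,j} use ∅
  L2 def {f} use {r}
  L3 def {d} use ∅
  L4 def {c,j} use {r}

Live sets:
  L0 li=∅ lo={r}
  L1 li={r} lo={r}
  L2 li={r} lo={r}
  L3 li={r} lo={r}
  L4 li={r} lo=∅

Interference:
  c: {j,r}
  d: {r}
  f: {r}
  i: {j,r}
  j: {c,i,r}
  r: {c,d,f,i,j}

Registers:
  {c,j,r} pairwise interfere (3-clique) ⇒ χ ≥ 3
  assign c→R2 d→R1 f→R1 i→R2 j→R1 r→R0 — no edge inside a register ⇒ χ ≤ 3
  χ = 3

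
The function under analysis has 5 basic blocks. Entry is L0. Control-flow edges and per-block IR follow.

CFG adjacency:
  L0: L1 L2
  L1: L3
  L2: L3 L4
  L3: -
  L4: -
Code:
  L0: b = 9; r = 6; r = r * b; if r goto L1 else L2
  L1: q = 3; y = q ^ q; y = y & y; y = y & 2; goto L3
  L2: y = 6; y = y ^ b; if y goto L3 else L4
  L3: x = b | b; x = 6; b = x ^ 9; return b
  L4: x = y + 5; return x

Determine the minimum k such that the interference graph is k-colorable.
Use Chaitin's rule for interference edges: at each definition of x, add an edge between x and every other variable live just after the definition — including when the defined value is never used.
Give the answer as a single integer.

Per-block:
  L0 def {b,r} use ∅
  L1 def {q,y} use ∅
  L2 def {y} use {b}
  L3 def {b,x} use {b}
  L4 def {x} use {y}

Liveness:
  live L0: ∅→{b}
  live L1: {b}→{b}
  live L2: {b}→{b,y}
  live L3: {b}→∅
  live L4: {y}→∅

Conflict graph:
  b — {q,r,y}
  q — {b}
  r — {b}
  x — ∅
  y — {b}

Colouring:
  lower bound: {b,q} mutually conflict ⇒ χ ≥ 2
  assign b→c0 q→c1 r→c1 x→c0 y→c1 — no edge inside a register ⇒ χ ≤ 2
  χ = 2

Answer: 2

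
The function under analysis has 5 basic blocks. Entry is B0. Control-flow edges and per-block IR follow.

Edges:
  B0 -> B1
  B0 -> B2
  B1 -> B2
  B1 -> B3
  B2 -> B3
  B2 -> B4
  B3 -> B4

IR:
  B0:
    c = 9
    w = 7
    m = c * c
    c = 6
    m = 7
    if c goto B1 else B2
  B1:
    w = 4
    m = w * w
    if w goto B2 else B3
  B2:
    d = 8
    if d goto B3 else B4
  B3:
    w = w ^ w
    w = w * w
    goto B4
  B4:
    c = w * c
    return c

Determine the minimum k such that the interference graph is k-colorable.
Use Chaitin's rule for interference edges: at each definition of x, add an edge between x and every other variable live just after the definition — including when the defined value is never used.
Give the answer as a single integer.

Per-block:
  B0: def={c,m,w} ue=∅
  B1: def={m,w} ue=∅
  B2: def={d} ue=∅
  B3: def={w} ue={w}
  B4: def={c} ue={c,w}

Live sets:
  B0 li=∅ lo={c,w}
  B1 li={c} lo={c,w}
  B2 li={c,w} lo={c,w}
  B3 li={c,w} lo={c,w}
  B4 li={c,w} lo=∅

Interference:
  c: {d,m,w}
  d: {c,w}
  m: {c,w}
  w: {c,d,m}

Registers:
  {c,d,w} pairwise interfere (3-clique) ⇒ χ ≥ 3
  3-colouring: r0={c}  r1={w}  r2={d,m}
  χ = 3

Answer: 3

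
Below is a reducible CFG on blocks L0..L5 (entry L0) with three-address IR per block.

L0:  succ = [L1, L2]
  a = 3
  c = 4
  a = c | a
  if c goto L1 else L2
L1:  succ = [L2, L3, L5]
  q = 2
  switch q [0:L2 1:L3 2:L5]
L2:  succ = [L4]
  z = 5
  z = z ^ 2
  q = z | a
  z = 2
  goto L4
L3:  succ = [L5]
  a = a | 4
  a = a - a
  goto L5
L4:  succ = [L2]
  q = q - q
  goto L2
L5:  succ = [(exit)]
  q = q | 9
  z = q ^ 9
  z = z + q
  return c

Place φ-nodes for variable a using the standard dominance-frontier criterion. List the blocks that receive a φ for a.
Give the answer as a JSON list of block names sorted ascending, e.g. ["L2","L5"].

idom tree: L1←L0 L2←L0 L3←L1 L4←L2 L5←L1
Dom∩ at merges:
  L2: preds {L0,L1,L4}: {L0} ∩ {L0,L1} ∩ {L0,L2,L4} = {L0}; idom=L0
  L5: preds {L1,L3}: {L0,L1} ∩ {L0,L1,L3} = {L0,L1}; idom=L1

Frontier:
  join L2 pred L0: · stop@L0
  join L2 pred L1: L1 stop@L0
  join L2 pred L4: L4→L2 stop@L0
  join L5 pred L1: · stop@L1
  join L5 pred L3: L3 stop@L1
  DF(L0)=∅
  DF(L1)={L2}
  DF(L2)={L2}
  DF(L3)={L5}
  DF(L4)={L2}
  DF(L5)=∅

φ for a: defs {L0,L3}
  DF⁺ = {L5}

Answer: ["L5"]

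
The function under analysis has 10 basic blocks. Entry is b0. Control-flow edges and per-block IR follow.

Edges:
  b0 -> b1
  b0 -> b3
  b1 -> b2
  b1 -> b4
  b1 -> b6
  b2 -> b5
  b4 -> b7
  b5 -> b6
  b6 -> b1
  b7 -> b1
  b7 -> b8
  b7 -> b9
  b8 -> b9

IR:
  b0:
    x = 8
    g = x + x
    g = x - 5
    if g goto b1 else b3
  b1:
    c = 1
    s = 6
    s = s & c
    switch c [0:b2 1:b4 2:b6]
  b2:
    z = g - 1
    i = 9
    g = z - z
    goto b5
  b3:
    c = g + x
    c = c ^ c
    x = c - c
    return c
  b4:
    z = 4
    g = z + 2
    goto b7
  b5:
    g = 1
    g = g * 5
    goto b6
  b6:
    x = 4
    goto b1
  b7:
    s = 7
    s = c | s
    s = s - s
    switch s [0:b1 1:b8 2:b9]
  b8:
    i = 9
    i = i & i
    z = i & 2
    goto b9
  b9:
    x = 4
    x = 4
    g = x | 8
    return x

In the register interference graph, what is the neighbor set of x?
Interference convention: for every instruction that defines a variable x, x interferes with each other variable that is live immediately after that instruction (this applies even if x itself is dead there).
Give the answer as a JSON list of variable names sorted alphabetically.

Answer: ["c", "g"]

Derivation:
def/use:
  b0 def {g,x} use ∅
  b1 def {c,s} use ∅
  b2 def {g,i,z} use {g}
  b3 def {c,x} use {g,x}
  b4 def {g,z} use ∅
  b5 def {g} use ∅
  b6 def {x} use ∅
  b7 def {s} use {c}
  b8 def {i,z} use ∅
  b9 def {g,x} use ∅

Backward fixpoint:
  b0: in=∅ out={g,x}
  b1: in={g} out={c,g}
  b2: in={g} out=∅
  b3: in={g,x} out=∅
  b4: in={c} out={c,g}
  b5: in=∅ out={g}
  b6: in={g} out={g}
  b7: in={c,g} out={g}
  b8: in=∅ out=∅
  b9: in=∅ out=∅

Conflict graph:
  c↔{g,s,x,z}
  g↔{c,s,x}
  i↔{z}
  s↔{c,g}
  x↔{c,g}
  z↔{c,i}

N(x) = ["c", "g"]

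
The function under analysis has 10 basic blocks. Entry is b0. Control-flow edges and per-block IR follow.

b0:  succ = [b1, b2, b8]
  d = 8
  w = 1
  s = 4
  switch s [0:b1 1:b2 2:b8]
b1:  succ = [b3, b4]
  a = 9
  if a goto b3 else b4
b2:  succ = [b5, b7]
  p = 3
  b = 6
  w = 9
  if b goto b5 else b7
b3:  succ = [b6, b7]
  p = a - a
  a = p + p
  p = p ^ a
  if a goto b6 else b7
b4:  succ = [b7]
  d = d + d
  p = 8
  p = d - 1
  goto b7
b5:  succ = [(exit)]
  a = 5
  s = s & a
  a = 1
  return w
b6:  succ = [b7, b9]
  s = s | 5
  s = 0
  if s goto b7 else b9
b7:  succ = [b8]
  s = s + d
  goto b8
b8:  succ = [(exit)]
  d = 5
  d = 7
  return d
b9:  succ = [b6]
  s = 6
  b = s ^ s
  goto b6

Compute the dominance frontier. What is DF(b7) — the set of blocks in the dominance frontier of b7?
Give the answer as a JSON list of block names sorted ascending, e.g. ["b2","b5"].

Answer: ["b8"]

Derivation:
idom tree: b1←b0 b2←b0 b3←b1 b4←b1 b5←b2 b6←b3 b7←b0 b8←b0 b9←b6
Dom∩ at merges:
  b6: preds {b3,b9}: {b0,b1,b3} ∩ {b0,b1,b3,b6,b9} = {b0,b1,b3}; idom=b3
  b7: preds {b2,b3,b4,b6}: {b0,b2} ∩ {b0,b1,b3} ∩ {b0,b1,b4} ∩ {b0,b1,b3,b6} = {b0}; idom=b0
  b8: preds {b0,b7}: {b0} ∩ {b0,b7} = {b0}; idom=b0

Frontier:
  join b6 pred b3: · stop@b3
  join b6 pred b9: b9→b6 stop@b3
  join b7 pred b2: b2 stop@b0
  join b7 pred b3: b3→b1 stop@b0
  join b7 pred b4: b4→b1 stop@b0
  join b7 pred b6: b6→b3→b1 stop@b0
  join b8 pred b0: · stop@b0
  join b8 pred b7: b7 stop@b0
  DF(b0)=∅
  DF(b1)={b7}
  DF(b2)={b7}
  DF(b3)={b7}
  DF(b4)={b7}
  DF(b5)=∅
  DF(b6)={b6,b7}
  DF(b7)={b8}
  DF(b8)=∅
  DF(b9)={b6}

DF(b7) = ["b8"]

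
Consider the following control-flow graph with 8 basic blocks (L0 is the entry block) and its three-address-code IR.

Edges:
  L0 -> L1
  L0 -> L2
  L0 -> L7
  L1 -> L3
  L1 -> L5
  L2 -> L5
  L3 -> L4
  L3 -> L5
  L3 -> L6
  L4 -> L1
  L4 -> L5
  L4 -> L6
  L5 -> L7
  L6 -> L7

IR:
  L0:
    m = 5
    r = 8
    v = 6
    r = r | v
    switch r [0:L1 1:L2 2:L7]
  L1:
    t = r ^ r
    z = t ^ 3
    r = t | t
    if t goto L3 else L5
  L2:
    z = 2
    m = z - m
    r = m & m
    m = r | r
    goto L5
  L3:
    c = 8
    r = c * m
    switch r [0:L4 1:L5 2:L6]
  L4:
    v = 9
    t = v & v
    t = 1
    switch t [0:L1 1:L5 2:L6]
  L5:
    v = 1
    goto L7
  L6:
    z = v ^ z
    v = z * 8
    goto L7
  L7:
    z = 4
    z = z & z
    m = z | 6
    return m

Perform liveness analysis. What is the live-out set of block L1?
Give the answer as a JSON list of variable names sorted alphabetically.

Answer: ["m", "v", "z"]

Working:
Per-block:
  L0: def={m,r,v} ue=∅
  L1: def={r,t,z} ue={r}
  L2: def={m,r,z} ue={m}
  L3: def={c,r} ue={m}
  L4: def={t,v} ue=∅
  L5: def={v} ue=∅
  L6: def={v,z} ue={v,z}
  L7: def={m,z} ue=∅

Liveness:
  live L0: ∅→{m,r,v}
  live L1: {m,r,v}→{m,v,z}
  live L2: {m}→∅
  live L3: {m,v,z}→{m,r,v,z}
  live L4: {m,r,z}→{m,r,v,z}
  live L5: ∅→∅
  live L6: {v,z}→∅
  live L7: ∅→∅

live-out(L1) = ["m", "v", "z"]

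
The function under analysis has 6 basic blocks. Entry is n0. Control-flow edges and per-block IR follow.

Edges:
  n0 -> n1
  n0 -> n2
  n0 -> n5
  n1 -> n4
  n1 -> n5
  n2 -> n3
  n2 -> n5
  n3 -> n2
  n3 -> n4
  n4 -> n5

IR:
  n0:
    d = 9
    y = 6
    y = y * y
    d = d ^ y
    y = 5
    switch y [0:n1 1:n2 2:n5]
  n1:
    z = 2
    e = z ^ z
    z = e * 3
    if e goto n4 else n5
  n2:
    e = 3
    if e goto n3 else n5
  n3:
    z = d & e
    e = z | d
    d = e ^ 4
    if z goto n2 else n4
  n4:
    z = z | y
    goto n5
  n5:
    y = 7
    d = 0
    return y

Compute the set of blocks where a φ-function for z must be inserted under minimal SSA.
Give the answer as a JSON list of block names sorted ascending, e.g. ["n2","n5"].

Answer: ["n2", "n4", "n5"]

Working:
idom tree: n1←n0 n2←n0 n3←n2 n4←n0 n5←n0
Dom∩ at merges:
  n2: preds {n0,n3}: {n0} ∩ {n0,n2,n3} = {n0}; idom=n0
  n4: preds {n1,n3}: {n0,n1} ∩ {n0,n2,n3} = {n0}; idom=n0
  n5: preds {n0,n1,n2,n4}: {n0} ∩ {n0,n1} ∩ {n0,n2} ∩ {n0,n4} = {n0}; idom=n0

DF derivation:
  n2←n0: walk · to n0
  n2←n3: walk n3→n2 to n0
  n4←n1: walk n1 to n0
  n4←n3: walk n3→n2 to n0
  n5←n0: walk · to n0
  n5←n1: walk n1 to n0
  n5←n2: walk n2 to n0
  n5←n4: walk n4 to n0
  DF(n0)=∅
  DF(n1)={n4,n5}
  DF(n2)={n2,n4,n5}
  DF(n3)={n2,n4}
  DF(n4)={n5}
  DF(n5)=∅

φ for z: defs {n1,n3,n4}
  DF⁺ = {n2,n4,n5}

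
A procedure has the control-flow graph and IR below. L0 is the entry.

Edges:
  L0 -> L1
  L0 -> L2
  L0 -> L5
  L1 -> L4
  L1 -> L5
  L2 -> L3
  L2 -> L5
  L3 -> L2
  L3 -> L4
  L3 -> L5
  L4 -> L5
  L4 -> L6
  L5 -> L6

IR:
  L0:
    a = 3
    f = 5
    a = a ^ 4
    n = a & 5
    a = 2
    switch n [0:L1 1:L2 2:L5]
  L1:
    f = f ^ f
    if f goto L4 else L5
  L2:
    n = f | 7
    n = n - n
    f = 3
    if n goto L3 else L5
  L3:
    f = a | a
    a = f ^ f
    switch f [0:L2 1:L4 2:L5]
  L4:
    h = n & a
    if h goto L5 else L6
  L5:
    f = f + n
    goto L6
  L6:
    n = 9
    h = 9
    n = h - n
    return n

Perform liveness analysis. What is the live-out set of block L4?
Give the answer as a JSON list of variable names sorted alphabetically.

Per-block:
  L0 def {a,f,n} use ∅
  L1 def {f} use {f}
  L2 def {f,n} use {f}
  L3 def {a,f} use {a}
  L4 def {h} use {a,n}
  L5 def {f} use {f,n}
  L6 def {h,n} use ∅

Liveness:
  L0 li=∅ lo={a,f,n}
  L1 li={a,f,n} lo={a,f,n}
  L2 li={a,f} lo={a,f,n}
  L3 li={a,n} lo={a,f,n}
  L4 li={a,f,n} lo={f,n}
  L5 li={f,n} lo=∅
  L6 li=∅ lo=∅

live-out(L4) = ["f", "n"]

Answer: ["f", "n"]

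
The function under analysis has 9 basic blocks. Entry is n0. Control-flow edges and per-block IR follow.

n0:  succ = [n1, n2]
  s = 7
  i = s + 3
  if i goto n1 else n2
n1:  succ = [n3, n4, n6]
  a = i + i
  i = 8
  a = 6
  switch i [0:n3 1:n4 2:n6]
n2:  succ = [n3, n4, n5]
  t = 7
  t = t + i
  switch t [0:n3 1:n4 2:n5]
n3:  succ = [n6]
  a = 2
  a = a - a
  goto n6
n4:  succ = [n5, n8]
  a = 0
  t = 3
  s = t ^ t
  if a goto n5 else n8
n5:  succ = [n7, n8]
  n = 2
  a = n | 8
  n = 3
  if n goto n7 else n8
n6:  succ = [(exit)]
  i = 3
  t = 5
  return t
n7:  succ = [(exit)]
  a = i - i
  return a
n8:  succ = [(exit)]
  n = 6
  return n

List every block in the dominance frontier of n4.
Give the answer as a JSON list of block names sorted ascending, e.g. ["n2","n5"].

idom tree: n1←n0 n2←n0 n3←n0 n4←n0 n5←n0 n6←n0 n7←n5 n8←n0
Dom∩ at merges:
  n3: preds {n1,n2}: {n0,n1} ∩ {n0,n2} = {n0}; idom=n0
  n4: preds {n1,n2}: {n0,n1} ∩ {n0,n2} = {n0}; idom=n0
  n5: preds {n2,n4}: {n0,n2} ∩ {n0,n4} = {n0}; idom=n0
  n6: preds {n1,n3}: {n0,n1} ∩ {n0,n3} = {n0}; idom=n0
  n8: preds {n4,n5}: {n0,n4} ∩ {n0,n5} = {n0}; idom=n0

DF derivation:
  n3←n1: walk n1 to n0
  n3←n2: walk n2 to n0
  n4←n1: walk n1 to n0
  n4←n2: walk n2 to n0
  n5←n2: walk n2 to n0
  n5←n4: walk n4 to n0
  n6←n1: walk n1 to n0
  n6←n3: walk n3 to n0
  n8←n4: walk n4 to n0
  n8←n5: walk n5 to n0
  n0: DF=∅
  n1: DF={n3,n4,n6}
  n2: DF={n3,n4,n5}
  n3: DF={n6}
  n4: DF={n5,n8}
  n5: DF={n8}
  n6: DF=∅
  n7: DF=∅
  n8: DF=∅

DF(n4) = ["n5", "n8"]

Answer: ["n5", "n8"]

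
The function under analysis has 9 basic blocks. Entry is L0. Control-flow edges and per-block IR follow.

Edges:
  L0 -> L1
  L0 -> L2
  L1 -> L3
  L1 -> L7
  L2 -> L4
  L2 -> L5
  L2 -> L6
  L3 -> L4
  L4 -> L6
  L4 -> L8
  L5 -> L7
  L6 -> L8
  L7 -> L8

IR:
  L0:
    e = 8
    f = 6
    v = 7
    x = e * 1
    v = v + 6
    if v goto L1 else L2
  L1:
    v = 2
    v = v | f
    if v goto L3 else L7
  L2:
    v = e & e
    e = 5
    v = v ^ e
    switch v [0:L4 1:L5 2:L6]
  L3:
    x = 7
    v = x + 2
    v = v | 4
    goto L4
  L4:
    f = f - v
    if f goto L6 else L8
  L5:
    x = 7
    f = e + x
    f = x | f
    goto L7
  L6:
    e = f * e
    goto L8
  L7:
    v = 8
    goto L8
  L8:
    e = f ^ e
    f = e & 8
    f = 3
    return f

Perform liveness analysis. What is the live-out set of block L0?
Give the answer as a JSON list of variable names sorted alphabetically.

Block summaries:
  L0 def {e,f,v,x} use ∅
  L1 def {v} use {f}
  L2 def {e,v} use {e}
  L3 def {v,x} use ∅
  L4 def {f} use {f,v}
  L5 def {f,x} use {e}
  L6 def {e} use {e,f}
  L7 def {v} use ∅
  L8 def {e,f} use {e,f}

Liveness:
  live L0: ∅→{e,f}
  live L1: {e,f}→{e,f}
  live L2: {e,f}→{e,f,v}
  live L3: {e,f}→{e,f,v}
  live L4: {e,f,v}→{e,f}
  live L5: {e}→{e,f}
  live L6: {e,f}→{e,f}
  live L7: {e,f}→{e,f}
  live L8: {e,f}→∅

live-out(L0) = ["e", "f"]

Answer: ["e", "f"]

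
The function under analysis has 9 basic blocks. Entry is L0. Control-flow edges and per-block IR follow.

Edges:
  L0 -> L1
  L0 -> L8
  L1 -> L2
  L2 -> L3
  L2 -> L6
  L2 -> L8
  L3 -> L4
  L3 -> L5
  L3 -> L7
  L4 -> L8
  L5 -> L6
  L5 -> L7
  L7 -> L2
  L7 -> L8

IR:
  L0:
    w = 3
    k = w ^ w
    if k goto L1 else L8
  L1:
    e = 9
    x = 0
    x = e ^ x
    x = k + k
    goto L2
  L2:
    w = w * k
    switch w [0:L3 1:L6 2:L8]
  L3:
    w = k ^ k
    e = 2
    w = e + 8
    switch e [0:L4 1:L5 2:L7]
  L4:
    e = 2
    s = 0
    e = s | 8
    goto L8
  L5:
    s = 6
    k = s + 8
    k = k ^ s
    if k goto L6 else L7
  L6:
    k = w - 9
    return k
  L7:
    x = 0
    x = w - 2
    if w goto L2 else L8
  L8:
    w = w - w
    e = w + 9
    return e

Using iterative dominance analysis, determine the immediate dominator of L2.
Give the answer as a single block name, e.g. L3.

idom tree: L1←L0 L2←L1 L3←L2 L4←L3 L5←L3 L6←L2 L7←L3 L8←L0
Dom∩ at merges:
  L2: preds {L1,L7}: {L0,L1} ∩ {L0,L1,L2,L3,L7} = {L0,L1}; idom=L1
  L6: preds {L2,L5}: {L0,L1,L2} ∩ {L0,L1,L2,L3,L5} = {L0,L1,L2}; idom=L2
  L7: preds {L3,L5}: {L0,L1,L2,L3} ∩ {L0,L1,L2,L3,L5} = {L0,L1,L2,L3}; idom=L3
  L8: preds {L0,L2,L4,L7}: {L0} ∩ {L0,L1,L2} ∩ {L0,L1,L2,L3,L4} ∩ {L0,L1,L2,L3,L7} = {L0}; idom=L0

idom(L2) = L1

Answer: L1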